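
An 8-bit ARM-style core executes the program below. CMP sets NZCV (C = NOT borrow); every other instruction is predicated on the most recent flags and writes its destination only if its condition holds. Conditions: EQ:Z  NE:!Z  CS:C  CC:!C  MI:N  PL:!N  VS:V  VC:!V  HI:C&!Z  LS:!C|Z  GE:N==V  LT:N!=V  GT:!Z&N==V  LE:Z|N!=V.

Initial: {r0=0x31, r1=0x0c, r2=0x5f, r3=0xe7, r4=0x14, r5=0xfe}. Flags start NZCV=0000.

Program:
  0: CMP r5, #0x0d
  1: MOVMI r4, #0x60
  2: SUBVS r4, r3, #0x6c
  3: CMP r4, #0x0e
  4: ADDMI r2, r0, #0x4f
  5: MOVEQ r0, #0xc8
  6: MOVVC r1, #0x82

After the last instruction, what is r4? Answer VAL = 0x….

0: ✓ CMP  NZCV=1010
1: ✓ MOVMI  r4←0x60
2: · SUBVS
3: ✓ CMP  NZCV=0010
4: · ADDMI
5: · MOVEQ
6: ✓ MOVVC  r1←0x82

VAL = 0x60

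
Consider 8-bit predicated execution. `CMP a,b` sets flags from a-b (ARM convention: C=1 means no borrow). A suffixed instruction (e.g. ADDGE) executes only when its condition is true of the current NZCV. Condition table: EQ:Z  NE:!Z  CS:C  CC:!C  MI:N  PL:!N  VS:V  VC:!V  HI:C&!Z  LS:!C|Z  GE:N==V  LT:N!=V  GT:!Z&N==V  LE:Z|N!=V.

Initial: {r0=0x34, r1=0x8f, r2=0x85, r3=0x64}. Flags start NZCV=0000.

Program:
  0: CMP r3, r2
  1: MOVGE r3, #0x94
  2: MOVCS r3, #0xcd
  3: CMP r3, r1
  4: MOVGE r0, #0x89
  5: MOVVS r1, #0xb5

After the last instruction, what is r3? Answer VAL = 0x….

0: ✓ CMP  NZCV=1001
1: ✓ MOVGE  r3←0x94
2: · MOVCS
3: ✓ CMP  NZCV=0010
4: ✓ MOVGE  r0←0x89
5: · MOVVS

VAL = 0x94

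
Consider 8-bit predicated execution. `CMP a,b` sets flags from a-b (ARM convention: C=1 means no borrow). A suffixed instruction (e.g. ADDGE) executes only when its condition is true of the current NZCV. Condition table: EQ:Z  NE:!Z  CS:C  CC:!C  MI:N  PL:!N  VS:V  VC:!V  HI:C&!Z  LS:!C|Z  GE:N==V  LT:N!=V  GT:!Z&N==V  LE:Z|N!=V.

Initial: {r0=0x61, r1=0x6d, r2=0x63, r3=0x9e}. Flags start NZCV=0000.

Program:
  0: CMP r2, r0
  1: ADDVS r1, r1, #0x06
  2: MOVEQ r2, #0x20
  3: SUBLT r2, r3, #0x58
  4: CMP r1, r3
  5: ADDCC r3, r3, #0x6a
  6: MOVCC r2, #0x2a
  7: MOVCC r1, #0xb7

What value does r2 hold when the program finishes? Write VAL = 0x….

0: ✓ CMP  NZCV=0010
1: · ADDVS
2: · MOVEQ
3: · SUBLT
4: ✓ CMP  NZCV=1001
5: ✓ ADDCC  r3←0x08
6: ✓ MOVCC  r2←0x2a
7: ✓ MOVCC  r1←0xb7

VAL = 0x2a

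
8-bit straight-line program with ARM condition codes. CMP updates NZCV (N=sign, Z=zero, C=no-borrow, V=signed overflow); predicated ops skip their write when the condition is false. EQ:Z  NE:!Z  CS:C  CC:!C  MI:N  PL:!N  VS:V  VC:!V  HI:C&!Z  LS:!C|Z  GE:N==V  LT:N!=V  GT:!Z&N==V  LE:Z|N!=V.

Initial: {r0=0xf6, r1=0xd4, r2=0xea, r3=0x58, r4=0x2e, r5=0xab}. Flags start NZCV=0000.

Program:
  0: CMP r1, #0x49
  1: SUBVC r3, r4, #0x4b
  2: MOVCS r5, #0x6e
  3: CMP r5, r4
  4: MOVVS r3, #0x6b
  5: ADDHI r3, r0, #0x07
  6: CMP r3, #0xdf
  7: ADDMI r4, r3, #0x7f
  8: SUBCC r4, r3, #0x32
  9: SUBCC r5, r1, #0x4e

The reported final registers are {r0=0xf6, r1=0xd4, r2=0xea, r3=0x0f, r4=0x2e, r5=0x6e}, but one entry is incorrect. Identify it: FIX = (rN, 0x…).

FIX = (r3, 0xfd)

0: ✓ CMP  NZCV=1010
1: ✓ SUBVC  r3←0xe3
2: ✓ MOVCS  r5←0x6e
3: ✓ CMP  NZCV=0010
4: · MOVVS
5: ✓ ADDHI  r3←0xfd
6: ✓ CMP  NZCV=0010
7: · ADDMI
8: · SUBCC
9: · SUBCC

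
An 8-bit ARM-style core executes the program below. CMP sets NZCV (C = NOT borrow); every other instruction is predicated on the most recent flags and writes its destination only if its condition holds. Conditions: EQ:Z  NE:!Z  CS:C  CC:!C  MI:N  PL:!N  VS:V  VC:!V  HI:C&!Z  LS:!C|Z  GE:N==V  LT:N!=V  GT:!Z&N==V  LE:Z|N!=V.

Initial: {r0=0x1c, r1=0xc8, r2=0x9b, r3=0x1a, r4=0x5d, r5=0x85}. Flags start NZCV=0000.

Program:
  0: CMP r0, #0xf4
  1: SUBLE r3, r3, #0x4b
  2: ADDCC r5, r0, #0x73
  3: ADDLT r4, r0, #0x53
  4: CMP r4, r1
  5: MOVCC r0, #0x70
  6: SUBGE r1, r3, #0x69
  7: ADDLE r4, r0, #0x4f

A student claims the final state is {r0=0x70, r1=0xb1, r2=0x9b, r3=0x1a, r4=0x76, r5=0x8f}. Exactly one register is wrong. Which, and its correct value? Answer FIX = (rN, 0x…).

0: ✓ CMP  NZCV=0000
1: · SUBLE
2: ✓ ADDCC  r5←0x8f
3: · ADDLT
4: ✓ CMP  NZCV=1001
5: ✓ MOVCC  r0←0x70
6: ✓ SUBGE  r1←0xb1
7: · ADDLE

FIX = (r4, 0x5d)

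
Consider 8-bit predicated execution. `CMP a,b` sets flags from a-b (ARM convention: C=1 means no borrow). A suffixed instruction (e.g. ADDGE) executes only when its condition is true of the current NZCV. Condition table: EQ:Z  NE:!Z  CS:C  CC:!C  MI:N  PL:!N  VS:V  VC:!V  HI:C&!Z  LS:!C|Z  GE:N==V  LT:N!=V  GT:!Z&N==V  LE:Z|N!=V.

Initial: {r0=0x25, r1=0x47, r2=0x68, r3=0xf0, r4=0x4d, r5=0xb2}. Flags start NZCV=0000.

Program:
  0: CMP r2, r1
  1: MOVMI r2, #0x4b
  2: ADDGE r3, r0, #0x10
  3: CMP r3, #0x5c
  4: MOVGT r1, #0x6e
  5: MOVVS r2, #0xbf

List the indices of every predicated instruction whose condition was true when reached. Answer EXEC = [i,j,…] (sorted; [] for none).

0: ✓ CMP  NZCV=0010
1: · MOVMI
2: ✓ ADDGE  r3←0x35
3: ✓ CMP  NZCV=1000
4: · MOVGT
5: · MOVVS

EXEC = [2]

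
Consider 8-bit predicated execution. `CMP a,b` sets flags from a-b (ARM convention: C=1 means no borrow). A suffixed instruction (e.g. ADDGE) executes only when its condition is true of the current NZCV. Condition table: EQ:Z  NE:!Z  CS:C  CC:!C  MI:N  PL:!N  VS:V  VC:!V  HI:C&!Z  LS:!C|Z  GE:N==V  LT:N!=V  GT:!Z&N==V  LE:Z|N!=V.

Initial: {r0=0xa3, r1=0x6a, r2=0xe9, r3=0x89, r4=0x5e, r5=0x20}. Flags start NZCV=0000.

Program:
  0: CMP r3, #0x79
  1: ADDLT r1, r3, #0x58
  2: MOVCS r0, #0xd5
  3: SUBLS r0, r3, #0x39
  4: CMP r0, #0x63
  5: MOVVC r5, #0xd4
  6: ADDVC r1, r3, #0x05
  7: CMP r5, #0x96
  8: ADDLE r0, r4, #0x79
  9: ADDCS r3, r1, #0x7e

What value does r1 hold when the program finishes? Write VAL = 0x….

VAL = 0xe1

[0] flags=0011 → (cmp)
[1] flags=0011 LT?T → r1=0xe1
[2] flags=0011 CS?T → r0=0xd5
[3] flags=0011 LS?F → skip
[4] flags=0011 → (cmp)
[5] flags=0011 VC?F → skip
[6] flags=0011 VC?F → skip
[7] flags=1001 → (cmp)
[8] flags=1001 LE?F → skip
[9] flags=1001 CS?F → skip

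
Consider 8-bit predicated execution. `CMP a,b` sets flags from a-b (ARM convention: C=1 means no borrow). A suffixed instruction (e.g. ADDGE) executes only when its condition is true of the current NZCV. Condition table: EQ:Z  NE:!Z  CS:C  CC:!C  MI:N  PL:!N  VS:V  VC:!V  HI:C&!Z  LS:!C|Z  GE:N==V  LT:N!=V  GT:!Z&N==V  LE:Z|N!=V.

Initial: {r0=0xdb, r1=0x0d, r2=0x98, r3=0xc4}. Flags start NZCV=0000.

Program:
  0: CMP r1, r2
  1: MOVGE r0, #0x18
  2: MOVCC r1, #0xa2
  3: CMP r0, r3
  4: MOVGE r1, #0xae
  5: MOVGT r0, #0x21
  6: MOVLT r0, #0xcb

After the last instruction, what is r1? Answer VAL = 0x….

VAL = 0xae

0: ✓ CMP  NZCV=0000
1: ✓ MOVGE  r0←0x18
2: ✓ MOVCC  r1←0xa2
3: ✓ CMP  NZCV=0000
4: ✓ MOVGE  r1←0xae
5: ✓ MOVGT  r0←0x21
6: · MOVLT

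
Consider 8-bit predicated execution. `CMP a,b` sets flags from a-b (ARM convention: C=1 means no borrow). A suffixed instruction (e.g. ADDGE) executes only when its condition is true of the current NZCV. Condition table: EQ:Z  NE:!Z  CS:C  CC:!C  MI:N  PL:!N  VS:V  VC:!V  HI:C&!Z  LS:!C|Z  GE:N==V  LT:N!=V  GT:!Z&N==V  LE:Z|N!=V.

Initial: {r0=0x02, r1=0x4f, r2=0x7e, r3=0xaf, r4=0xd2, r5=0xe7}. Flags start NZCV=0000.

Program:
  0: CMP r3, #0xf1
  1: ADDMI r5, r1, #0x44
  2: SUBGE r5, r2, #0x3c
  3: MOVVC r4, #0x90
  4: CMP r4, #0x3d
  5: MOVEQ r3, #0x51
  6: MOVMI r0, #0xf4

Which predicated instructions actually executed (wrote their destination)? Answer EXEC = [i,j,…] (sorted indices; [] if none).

[0] flags=1000 → (cmp)
[1] flags=1000 MI?T → r5=0x93
[2] flags=1000 GE?F → skip
[3] flags=1000 VC?T → r4=0x90
[4] flags=0011 → (cmp)
[5] flags=0011 EQ?F → skip
[6] flags=0011 MI?F → skip

EXEC = [1,3]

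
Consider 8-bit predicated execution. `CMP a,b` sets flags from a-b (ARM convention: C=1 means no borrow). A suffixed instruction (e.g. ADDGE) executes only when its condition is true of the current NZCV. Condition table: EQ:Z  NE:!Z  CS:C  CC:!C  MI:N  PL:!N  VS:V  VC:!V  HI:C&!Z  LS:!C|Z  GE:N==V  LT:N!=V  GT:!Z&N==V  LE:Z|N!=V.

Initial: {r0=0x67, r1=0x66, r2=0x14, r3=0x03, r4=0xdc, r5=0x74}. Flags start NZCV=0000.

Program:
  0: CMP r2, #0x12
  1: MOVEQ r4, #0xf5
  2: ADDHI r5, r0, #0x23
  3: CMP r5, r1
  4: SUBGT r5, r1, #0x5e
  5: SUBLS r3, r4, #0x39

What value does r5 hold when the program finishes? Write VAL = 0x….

VAL = 0x8a

[0] flags=0010 → (cmp)
[1] flags=0010 EQ?F → skip
[2] flags=0010 HI?T → r5=0x8a
[3] flags=0011 → (cmp)
[4] flags=0011 GT?F → skip
[5] flags=0011 LS?F → skip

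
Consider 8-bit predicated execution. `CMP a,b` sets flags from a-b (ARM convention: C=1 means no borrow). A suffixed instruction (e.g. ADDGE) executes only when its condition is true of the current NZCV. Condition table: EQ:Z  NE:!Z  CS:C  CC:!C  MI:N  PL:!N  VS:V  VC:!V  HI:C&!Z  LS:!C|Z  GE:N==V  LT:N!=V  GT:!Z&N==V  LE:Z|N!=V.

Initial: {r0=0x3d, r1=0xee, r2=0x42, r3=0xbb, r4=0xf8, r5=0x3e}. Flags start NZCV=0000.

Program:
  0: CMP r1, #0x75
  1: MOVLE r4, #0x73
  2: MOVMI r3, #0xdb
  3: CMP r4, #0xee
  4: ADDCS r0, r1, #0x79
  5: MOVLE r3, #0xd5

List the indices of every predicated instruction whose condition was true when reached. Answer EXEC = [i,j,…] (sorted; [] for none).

[0] flags=0011 → (cmp)
[1] flags=0011 LE?T → r4=0x73
[2] flags=0011 MI?F → skip
[3] flags=1001 → (cmp)
[4] flags=1001 CS?F → skip
[5] flags=1001 LE?F → skip

EXEC = [1]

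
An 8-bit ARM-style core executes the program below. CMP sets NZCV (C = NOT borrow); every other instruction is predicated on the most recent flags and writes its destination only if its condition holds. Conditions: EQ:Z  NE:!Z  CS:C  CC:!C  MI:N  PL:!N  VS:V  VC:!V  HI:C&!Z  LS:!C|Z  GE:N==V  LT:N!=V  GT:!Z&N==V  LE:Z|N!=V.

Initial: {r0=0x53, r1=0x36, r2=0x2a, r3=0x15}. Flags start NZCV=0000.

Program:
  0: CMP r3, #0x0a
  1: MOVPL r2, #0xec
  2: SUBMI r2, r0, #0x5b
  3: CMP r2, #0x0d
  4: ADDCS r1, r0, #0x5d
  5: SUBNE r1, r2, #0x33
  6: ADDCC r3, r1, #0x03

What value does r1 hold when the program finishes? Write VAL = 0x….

VAL = 0xb9

0: ✓ CMP  NZCV=0010
1: ✓ MOVPL  r2←0xec
2: · SUBMI
3: ✓ CMP  NZCV=1010
4: ✓ ADDCS  r1←0xb0
5: ✓ SUBNE  r1←0xb9
6: · ADDCC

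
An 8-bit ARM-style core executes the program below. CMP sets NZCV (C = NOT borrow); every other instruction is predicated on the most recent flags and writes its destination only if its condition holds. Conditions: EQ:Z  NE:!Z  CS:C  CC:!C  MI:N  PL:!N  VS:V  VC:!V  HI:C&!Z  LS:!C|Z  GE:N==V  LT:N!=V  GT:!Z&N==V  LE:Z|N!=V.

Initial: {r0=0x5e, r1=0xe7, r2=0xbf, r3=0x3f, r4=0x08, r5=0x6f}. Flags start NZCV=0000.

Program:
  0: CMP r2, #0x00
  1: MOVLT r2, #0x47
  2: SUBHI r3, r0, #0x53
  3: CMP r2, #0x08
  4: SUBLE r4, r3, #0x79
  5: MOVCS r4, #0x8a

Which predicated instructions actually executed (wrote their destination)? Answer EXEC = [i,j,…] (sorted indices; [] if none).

EXEC = [1,2,5]

0: ✓ CMP  NZCV=1010
1: ✓ MOVLT  r2←0x47
2: ✓ SUBHI  r3←0x0b
3: ✓ CMP  NZCV=0010
4: · SUBLE
5: ✓ MOVCS  r4←0x8a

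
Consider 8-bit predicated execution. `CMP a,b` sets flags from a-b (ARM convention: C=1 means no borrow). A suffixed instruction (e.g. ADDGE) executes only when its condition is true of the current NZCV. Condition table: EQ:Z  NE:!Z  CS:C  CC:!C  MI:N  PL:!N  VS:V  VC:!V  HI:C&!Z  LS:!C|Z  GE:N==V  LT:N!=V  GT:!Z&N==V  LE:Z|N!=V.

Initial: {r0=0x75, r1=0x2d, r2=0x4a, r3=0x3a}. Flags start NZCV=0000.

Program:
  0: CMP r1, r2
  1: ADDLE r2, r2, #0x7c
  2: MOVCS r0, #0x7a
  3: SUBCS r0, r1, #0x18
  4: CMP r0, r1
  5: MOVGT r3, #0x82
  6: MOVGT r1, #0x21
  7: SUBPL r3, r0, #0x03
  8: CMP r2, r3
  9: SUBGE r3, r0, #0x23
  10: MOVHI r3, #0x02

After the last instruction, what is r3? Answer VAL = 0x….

0: ✓ CMP  NZCV=1000
1: ✓ ADDLE  r2←0xc6
2: · MOVCS
3: · SUBCS
4: ✓ CMP  NZCV=0010
5: ✓ MOVGT  r3←0x82
6: ✓ MOVGT  r1←0x21
7: ✓ SUBPL  r3←0x72
8: ✓ CMP  NZCV=0011
9: · SUBGE
10: ✓ MOVHI  r3←0x02

VAL = 0x02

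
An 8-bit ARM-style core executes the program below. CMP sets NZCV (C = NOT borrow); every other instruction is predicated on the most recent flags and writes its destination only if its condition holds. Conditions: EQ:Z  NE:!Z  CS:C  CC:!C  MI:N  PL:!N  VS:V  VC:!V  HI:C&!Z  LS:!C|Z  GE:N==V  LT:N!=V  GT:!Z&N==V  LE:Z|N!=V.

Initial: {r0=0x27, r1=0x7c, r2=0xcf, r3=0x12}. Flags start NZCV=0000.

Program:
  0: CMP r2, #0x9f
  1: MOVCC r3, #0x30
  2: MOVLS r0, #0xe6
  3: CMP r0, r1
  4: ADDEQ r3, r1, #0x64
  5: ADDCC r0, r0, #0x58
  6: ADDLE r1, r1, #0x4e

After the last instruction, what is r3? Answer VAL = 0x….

VAL = 0x12

[0] flags=0010 → (cmp)
[1] flags=0010 CC?F → skip
[2] flags=0010 LS?F → skip
[3] flags=1000 → (cmp)
[4] flags=1000 EQ?F → skip
[5] flags=1000 CC?T → r0=0x7f
[6] flags=1000 LE?T → r1=0xca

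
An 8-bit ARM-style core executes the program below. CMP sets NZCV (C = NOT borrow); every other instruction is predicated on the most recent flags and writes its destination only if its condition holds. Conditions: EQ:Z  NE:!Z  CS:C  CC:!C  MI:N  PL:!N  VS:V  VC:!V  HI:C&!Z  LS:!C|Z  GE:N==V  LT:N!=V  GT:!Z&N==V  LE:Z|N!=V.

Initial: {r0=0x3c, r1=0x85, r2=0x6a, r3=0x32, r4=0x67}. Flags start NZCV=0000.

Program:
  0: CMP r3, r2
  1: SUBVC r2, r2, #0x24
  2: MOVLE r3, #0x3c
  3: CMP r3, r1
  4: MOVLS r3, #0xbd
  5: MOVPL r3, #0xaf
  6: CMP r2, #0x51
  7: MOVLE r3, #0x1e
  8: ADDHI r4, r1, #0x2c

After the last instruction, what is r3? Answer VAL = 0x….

[0] flags=1000 → (cmp)
[1] flags=1000 VC?T → r2=0x46
[2] flags=1000 LE?T → r3=0x3c
[3] flags=1001 → (cmp)
[4] flags=1001 LS?T → r3=0xbd
[5] flags=1001 PL?F → skip
[6] flags=1000 → (cmp)
[7] flags=1000 LE?T → r3=0x1e
[8] flags=1000 HI?F → skip

VAL = 0x1e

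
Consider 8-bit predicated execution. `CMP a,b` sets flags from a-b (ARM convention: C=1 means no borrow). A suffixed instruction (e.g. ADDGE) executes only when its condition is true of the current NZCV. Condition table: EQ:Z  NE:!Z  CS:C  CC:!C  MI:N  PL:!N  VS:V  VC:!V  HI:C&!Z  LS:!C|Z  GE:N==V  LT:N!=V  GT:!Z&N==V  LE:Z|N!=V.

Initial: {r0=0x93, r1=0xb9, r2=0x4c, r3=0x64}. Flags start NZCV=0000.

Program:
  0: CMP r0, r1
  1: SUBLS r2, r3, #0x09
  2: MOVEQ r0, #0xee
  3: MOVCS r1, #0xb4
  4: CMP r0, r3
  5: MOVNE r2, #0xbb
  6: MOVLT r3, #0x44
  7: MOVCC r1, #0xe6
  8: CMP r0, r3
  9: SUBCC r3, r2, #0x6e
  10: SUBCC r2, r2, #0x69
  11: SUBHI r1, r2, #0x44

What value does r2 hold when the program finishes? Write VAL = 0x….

0: ✓ CMP  NZCV=1000
1: ✓ SUBLS  r2←0x5b
2: · MOVEQ
3: · MOVCS
4: ✓ CMP  NZCV=0011
5: ✓ MOVNE  r2←0xbb
6: ✓ MOVLT  r3←0x44
7: · MOVCC
8: ✓ CMP  NZCV=0011
9: · SUBCC
10: · SUBCC
11: ✓ SUBHI  r1←0x77

VAL = 0xbb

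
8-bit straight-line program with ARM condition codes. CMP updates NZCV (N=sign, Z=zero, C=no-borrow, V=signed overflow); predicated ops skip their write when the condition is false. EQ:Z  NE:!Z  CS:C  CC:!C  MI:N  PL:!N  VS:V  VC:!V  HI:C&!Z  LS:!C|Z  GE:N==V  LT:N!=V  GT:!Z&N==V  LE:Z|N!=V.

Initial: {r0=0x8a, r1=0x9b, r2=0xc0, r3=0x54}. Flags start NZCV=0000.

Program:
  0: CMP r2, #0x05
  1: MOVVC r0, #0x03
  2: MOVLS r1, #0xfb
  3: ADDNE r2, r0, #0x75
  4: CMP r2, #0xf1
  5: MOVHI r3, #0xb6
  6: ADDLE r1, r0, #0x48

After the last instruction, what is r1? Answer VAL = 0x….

[0] flags=1010 → (cmp)
[1] flags=1010 VC?T → r0=0x03
[2] flags=1010 LS?F → skip
[3] flags=1010 NE?T → r2=0x78
[4] flags=1001 → (cmp)
[5] flags=1001 HI?F → skip
[6] flags=1001 LE?F → skip

VAL = 0x9b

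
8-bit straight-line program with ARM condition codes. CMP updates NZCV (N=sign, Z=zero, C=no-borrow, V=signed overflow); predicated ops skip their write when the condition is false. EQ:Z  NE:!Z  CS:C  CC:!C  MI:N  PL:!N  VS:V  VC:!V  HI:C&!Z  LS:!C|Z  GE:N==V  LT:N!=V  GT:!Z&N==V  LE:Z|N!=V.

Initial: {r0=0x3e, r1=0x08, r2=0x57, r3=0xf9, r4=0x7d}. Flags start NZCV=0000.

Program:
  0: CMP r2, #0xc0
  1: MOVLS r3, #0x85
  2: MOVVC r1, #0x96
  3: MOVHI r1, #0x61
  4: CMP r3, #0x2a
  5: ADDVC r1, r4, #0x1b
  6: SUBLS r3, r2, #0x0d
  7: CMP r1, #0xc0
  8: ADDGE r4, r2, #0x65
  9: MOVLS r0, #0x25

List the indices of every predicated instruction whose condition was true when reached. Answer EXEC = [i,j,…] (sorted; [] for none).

EXEC = [1,8,9]

[0] flags=1001 → (cmp)
[1] flags=1001 LS?T → r3=0x85
[2] flags=1001 VC?F → skip
[3] flags=1001 HI?F → skip
[4] flags=0011 → (cmp)
[5] flags=0011 VC?F → skip
[6] flags=0011 LS?F → skip
[7] flags=0000 → (cmp)
[8] flags=0000 GE?T → r4=0xbc
[9] flags=0000 LS?T → r0=0x25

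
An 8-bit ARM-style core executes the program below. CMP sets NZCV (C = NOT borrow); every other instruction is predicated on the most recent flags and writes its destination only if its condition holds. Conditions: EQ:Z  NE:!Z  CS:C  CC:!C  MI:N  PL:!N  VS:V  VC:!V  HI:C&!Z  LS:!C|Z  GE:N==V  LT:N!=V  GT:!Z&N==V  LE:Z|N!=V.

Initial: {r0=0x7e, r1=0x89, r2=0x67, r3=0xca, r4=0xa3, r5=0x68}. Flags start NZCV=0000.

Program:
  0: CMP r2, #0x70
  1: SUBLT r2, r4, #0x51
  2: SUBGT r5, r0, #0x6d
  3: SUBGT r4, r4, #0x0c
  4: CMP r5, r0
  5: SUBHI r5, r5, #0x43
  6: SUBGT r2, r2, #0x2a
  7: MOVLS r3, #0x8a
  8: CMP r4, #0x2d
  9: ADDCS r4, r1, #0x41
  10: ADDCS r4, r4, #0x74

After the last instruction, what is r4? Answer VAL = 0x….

VAL = 0x3e

[0] flags=1000 → (cmp)
[1] flags=1000 LT?T → r2=0x52
[2] flags=1000 GT?F → skip
[3] flags=1000 GT?F → skip
[4] flags=1000 → (cmp)
[5] flags=1000 HI?F → skip
[6] flags=1000 GT?F → skip
[7] flags=1000 LS?T → r3=0x8a
[8] flags=0011 → (cmp)
[9] flags=0011 CS?T → r4=0xca
[10] flags=0011 CS?T → r4=0x3e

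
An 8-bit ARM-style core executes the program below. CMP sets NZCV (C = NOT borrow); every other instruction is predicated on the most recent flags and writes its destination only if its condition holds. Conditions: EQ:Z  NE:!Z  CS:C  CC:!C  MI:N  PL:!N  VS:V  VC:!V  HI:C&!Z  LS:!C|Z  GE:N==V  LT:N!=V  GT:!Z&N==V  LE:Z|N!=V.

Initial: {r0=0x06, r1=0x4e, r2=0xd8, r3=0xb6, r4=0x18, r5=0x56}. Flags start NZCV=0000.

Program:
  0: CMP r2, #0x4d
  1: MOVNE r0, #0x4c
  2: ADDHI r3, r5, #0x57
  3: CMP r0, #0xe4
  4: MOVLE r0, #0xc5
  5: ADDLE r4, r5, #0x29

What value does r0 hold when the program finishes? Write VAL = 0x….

0: ✓ CMP  NZCV=1010
1: ✓ MOVNE  r0←0x4c
2: ✓ ADDHI  r3←0xad
3: ✓ CMP  NZCV=0000
4: · MOVLE
5: · ADDLE

VAL = 0x4c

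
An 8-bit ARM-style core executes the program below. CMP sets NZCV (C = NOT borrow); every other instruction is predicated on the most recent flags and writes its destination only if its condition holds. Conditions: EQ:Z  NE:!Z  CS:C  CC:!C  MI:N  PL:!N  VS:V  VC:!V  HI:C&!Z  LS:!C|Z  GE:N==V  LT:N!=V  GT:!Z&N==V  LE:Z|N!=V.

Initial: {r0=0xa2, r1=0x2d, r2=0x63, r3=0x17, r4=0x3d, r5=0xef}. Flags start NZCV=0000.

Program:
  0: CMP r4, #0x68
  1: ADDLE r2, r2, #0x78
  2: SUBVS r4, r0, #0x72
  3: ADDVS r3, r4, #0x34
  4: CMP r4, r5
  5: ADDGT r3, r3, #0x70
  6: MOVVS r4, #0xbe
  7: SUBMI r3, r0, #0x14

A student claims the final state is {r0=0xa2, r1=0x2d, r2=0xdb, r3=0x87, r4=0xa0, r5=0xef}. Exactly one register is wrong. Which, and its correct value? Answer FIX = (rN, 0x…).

[0] flags=1000 → (cmp)
[1] flags=1000 LE?T → r2=0xdb
[2] flags=1000 VS?F → skip
[3] flags=1000 VS?F → skip
[4] flags=0000 → (cmp)
[5] flags=0000 GT?T → r3=0x87
[6] flags=0000 VS?F → skip
[7] flags=0000 MI?F → skip

FIX = (r4, 0x3d)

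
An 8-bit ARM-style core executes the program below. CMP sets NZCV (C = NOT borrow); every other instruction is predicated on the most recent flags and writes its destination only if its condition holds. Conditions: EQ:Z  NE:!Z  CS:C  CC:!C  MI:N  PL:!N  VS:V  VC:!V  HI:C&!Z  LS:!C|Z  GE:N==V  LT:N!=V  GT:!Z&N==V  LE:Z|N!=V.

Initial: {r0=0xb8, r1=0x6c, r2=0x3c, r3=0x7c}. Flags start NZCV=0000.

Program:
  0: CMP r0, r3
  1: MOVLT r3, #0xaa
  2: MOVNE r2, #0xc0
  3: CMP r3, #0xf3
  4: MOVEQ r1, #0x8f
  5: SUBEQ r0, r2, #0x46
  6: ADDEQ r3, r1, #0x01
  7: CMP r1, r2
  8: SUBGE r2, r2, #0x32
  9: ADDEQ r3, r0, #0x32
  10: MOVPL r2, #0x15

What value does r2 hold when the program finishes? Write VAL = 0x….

VAL = 0x8e

[0] flags=0011 → (cmp)
[1] flags=0011 LT?T → r3=0xaa
[2] flags=0011 NE?T → r2=0xc0
[3] flags=1000 → (cmp)
[4] flags=1000 EQ?F → skip
[5] flags=1000 EQ?F → skip
[6] flags=1000 EQ?F → skip
[7] flags=1001 → (cmp)
[8] flags=1001 GE?T → r2=0x8e
[9] flags=1001 EQ?F → skip
[10] flags=1001 PL?F → skip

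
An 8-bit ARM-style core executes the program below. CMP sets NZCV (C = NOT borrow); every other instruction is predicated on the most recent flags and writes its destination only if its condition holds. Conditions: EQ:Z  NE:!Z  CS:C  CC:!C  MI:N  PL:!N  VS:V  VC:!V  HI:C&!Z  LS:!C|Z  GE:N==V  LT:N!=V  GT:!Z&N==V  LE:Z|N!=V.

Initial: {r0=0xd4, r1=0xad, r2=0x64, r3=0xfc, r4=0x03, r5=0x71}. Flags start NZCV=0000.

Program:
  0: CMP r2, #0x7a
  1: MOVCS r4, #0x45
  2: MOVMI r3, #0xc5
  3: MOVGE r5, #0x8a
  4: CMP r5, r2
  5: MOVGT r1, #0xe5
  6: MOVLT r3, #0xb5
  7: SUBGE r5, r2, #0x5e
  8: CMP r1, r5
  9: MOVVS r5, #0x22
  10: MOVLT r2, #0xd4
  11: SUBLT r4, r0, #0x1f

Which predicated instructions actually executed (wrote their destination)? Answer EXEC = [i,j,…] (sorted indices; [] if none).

[0] flags=1000 → (cmp)
[1] flags=1000 CS?F → skip
[2] flags=1000 MI?T → r3=0xc5
[3] flags=1000 GE?F → skip
[4] flags=0010 → (cmp)
[5] flags=0010 GT?T → r1=0xe5
[6] flags=0010 LT?F → skip
[7] flags=0010 GE?T → r5=0x06
[8] flags=1010 → (cmp)
[9] flags=1010 VS?F → skip
[10] flags=1010 LT?T → r2=0xd4
[11] flags=1010 LT?T → r4=0xb5

EXEC = [2,5,7,10,11]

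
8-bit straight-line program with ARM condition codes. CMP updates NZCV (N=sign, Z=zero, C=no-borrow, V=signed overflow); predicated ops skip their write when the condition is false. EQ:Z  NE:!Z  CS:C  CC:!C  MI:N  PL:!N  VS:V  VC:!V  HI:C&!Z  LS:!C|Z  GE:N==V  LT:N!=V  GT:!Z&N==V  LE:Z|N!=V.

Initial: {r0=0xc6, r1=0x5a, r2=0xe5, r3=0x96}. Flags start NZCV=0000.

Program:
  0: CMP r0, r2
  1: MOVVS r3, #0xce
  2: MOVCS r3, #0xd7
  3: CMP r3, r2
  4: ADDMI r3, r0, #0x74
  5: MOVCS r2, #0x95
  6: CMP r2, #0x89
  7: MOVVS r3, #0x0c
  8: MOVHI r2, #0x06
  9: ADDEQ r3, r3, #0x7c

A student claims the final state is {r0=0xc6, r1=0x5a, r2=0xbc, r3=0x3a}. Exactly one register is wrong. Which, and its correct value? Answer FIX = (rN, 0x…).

FIX = (r2, 0x06)

[0] flags=1000 → (cmp)
[1] flags=1000 VS?F → skip
[2] flags=1000 CS?F → skip
[3] flags=1000 → (cmp)
[4] flags=1000 MI?T → r3=0x3a
[5] flags=1000 CS?F → skip
[6] flags=0010 → (cmp)
[7] flags=0010 VS?F → skip
[8] flags=0010 HI?T → r2=0x06
[9] flags=0010 EQ?F → skip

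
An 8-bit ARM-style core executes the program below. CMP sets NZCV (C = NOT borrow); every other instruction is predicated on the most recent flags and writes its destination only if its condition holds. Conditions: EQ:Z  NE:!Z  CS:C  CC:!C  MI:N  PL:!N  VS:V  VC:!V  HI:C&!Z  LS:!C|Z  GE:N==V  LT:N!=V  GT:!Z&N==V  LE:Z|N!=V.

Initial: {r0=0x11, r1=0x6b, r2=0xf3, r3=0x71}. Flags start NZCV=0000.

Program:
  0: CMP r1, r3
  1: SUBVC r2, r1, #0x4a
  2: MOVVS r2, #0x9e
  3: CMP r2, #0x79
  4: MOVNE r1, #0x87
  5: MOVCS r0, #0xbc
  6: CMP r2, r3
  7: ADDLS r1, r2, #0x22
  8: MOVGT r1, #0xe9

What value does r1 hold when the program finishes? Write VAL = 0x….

VAL = 0x43

0: ✓ CMP  NZCV=1000
1: ✓ SUBVC  r2←0x21
2: · MOVVS
3: ✓ CMP  NZCV=1000
4: ✓ MOVNE  r1←0x87
5: · MOVCS
6: ✓ CMP  NZCV=1000
7: ✓ ADDLS  r1←0x43
8: · MOVGT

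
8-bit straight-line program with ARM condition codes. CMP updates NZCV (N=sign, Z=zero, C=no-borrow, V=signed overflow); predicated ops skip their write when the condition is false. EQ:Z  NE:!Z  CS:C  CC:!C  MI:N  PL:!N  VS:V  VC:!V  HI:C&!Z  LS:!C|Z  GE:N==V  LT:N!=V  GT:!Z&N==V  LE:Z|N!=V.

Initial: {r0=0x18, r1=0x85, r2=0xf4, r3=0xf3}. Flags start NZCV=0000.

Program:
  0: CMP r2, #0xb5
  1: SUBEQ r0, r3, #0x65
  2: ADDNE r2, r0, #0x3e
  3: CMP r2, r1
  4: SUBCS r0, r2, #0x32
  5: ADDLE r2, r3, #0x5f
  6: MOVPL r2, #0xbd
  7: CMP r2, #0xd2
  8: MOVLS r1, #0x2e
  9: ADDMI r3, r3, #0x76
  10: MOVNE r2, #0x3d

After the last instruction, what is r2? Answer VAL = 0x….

[0] flags=0010 → (cmp)
[1] flags=0010 EQ?F → skip
[2] flags=0010 NE?T → r2=0x56
[3] flags=1001 → (cmp)
[4] flags=1001 CS?F → skip
[5] flags=1001 LE?F → skip
[6] flags=1001 PL?F → skip
[7] flags=1001 → (cmp)
[8] flags=1001 LS?T → r1=0x2e
[9] flags=1001 MI?T → r3=0x69
[10] flags=1001 NE?T → r2=0x3d

VAL = 0x3d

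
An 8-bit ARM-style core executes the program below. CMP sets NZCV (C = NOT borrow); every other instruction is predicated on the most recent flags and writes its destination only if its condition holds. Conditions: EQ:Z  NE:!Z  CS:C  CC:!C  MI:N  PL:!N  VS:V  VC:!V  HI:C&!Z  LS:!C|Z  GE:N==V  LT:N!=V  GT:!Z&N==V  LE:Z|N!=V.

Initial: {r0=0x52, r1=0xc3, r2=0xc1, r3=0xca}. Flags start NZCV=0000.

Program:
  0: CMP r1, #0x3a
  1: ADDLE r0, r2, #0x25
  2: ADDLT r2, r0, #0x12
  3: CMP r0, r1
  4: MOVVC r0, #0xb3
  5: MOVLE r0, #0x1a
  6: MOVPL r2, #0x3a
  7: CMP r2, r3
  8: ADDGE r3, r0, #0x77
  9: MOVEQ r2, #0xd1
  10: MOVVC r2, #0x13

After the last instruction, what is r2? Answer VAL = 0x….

0: ✓ CMP  NZCV=1010
1: ✓ ADDLE  r0←0xe6
2: ✓ ADDLT  r2←0xf8
3: ✓ CMP  NZCV=0010
4: ✓ MOVVC  r0←0xb3
5: · MOVLE
6: ✓ MOVPL  r2←0x3a
7: ✓ CMP  NZCV=0000
8: ✓ ADDGE  r3←0x2a
9: · MOVEQ
10: ✓ MOVVC  r2←0x13

VAL = 0x13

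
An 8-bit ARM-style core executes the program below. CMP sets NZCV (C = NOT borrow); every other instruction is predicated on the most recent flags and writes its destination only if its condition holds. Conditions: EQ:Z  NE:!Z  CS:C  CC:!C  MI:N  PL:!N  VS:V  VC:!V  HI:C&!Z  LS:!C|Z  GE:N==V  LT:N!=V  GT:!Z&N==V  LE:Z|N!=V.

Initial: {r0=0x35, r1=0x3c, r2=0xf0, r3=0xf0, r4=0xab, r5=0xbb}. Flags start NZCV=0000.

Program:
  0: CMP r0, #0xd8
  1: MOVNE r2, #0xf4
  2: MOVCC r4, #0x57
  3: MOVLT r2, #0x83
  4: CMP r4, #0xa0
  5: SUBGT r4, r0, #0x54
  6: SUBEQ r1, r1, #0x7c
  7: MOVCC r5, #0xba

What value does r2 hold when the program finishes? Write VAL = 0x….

0: ✓ CMP  NZCV=0000
1: ✓ MOVNE  r2←0xf4
2: ✓ MOVCC  r4←0x57
3: · MOVLT
4: ✓ CMP  NZCV=1001
5: ✓ SUBGT  r4←0xe1
6: · SUBEQ
7: ✓ MOVCC  r5←0xba

VAL = 0xf4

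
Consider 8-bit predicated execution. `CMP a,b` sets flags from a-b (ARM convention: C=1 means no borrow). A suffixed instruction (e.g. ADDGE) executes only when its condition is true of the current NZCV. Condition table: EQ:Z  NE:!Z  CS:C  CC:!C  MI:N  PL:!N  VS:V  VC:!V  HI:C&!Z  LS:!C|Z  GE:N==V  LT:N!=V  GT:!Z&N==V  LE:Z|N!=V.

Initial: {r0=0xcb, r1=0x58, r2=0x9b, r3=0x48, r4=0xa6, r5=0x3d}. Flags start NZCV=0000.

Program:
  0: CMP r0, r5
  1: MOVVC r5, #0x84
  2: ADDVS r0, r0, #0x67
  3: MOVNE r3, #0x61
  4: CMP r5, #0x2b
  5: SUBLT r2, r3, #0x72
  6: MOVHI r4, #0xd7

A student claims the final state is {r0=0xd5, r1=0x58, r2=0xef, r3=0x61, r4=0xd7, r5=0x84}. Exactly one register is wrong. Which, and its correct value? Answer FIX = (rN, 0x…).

FIX = (r0, 0xcb)

0: ✓ CMP  NZCV=1010
1: ✓ MOVVC  r5←0x84
2: · ADDVS
3: ✓ MOVNE  r3←0x61
4: ✓ CMP  NZCV=0011
5: ✓ SUBLT  r2←0xef
6: ✓ MOVHI  r4←0xd7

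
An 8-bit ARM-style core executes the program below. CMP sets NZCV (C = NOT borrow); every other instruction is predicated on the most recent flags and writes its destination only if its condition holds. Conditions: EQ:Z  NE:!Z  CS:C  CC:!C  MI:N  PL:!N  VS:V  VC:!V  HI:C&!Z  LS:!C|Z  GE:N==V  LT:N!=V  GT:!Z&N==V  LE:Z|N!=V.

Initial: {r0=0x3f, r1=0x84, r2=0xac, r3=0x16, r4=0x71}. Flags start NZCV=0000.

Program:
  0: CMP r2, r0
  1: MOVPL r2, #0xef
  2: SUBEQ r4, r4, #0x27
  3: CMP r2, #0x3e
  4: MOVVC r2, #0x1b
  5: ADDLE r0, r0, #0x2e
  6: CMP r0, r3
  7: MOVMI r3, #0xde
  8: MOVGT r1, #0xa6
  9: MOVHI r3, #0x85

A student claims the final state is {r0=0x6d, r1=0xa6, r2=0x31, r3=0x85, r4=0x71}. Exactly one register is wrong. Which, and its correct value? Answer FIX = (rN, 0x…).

0: ✓ CMP  NZCV=0011
1: ✓ MOVPL  r2←0xef
2: · SUBEQ
3: ✓ CMP  NZCV=1010
4: ✓ MOVVC  r2←0x1b
5: ✓ ADDLE  r0←0x6d
6: ✓ CMP  NZCV=0010
7: · MOVMI
8: ✓ MOVGT  r1←0xa6
9: ✓ MOVHI  r3←0x85

FIX = (r2, 0x1b)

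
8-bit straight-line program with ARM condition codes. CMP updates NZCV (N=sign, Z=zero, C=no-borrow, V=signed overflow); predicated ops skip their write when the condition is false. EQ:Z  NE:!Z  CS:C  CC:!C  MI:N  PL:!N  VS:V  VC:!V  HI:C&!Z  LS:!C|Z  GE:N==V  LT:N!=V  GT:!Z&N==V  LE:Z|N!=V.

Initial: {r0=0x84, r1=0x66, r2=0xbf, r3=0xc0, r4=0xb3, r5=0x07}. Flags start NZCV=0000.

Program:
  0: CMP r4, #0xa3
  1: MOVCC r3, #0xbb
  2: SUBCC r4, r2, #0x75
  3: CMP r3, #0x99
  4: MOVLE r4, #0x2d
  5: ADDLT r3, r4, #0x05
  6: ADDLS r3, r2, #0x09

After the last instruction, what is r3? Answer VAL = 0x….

0: ✓ CMP  NZCV=0010
1: · MOVCC
2: · SUBCC
3: ✓ CMP  NZCV=0010
4: · MOVLE
5: · ADDLT
6: · ADDLS

VAL = 0xc0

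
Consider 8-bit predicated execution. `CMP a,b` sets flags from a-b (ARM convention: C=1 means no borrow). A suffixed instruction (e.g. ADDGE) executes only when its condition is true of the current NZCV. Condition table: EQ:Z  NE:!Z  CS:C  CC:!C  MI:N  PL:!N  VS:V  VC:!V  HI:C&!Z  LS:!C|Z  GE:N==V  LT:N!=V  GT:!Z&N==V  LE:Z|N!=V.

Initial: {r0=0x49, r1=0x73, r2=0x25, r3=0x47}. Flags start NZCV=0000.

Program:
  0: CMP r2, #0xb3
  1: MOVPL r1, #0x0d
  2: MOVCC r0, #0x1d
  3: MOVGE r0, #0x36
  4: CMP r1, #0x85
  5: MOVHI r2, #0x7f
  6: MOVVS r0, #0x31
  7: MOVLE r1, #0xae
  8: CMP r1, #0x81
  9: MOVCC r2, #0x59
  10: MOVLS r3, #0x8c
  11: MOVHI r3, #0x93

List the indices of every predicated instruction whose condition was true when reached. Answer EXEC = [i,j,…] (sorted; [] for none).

[0] flags=0000 → (cmp)
[1] flags=0000 PL?T → r1=0x0d
[2] flags=0000 CC?T → r0=0x1d
[3] flags=0000 GE?T → r0=0x36
[4] flags=1001 → (cmp)
[5] flags=1001 HI?F → skip
[6] flags=1001 VS?T → r0=0x31
[7] flags=1001 LE?F → skip
[8] flags=1001 → (cmp)
[9] flags=1001 CC?T → r2=0x59
[10] flags=1001 LS?T → r3=0x8c
[11] flags=1001 HI?F → skip

EXEC = [1,2,3,6,9,10]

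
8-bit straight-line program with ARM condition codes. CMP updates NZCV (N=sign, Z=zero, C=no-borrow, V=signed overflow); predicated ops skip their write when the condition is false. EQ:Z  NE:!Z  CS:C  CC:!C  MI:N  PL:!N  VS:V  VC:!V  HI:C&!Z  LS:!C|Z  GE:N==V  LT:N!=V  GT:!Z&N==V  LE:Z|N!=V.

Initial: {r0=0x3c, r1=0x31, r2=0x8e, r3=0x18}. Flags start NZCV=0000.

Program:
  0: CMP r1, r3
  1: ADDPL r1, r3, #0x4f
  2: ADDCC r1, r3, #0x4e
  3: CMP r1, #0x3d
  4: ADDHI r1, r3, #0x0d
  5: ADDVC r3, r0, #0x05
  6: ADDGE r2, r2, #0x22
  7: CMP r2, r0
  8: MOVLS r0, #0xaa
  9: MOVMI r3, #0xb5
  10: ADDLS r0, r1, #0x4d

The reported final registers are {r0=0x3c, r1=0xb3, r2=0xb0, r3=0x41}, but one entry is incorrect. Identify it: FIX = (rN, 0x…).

FIX = (r1, 0x25)

0: ✓ CMP  NZCV=0010
1: ✓ ADDPL  r1←0x67
2: · ADDCC
3: ✓ CMP  NZCV=0010
4: ✓ ADDHI  r1←0x25
5: ✓ ADDVC  r3←0x41
6: ✓ ADDGE  r2←0xb0
7: ✓ CMP  NZCV=0011
8: · MOVLS
9: · MOVMI
10: · ADDLS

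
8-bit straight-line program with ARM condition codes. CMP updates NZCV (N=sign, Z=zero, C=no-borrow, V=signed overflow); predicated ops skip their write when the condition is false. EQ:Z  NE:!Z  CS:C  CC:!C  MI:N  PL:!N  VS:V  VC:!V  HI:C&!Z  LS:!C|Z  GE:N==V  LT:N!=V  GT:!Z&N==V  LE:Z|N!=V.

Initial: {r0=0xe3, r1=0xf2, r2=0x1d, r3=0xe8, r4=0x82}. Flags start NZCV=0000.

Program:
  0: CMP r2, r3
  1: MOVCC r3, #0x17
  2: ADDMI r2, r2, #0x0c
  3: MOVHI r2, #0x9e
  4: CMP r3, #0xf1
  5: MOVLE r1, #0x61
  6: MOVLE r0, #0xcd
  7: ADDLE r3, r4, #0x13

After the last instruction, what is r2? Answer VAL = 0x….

VAL = 0x1d

0: ✓ CMP  NZCV=0000
1: ✓ MOVCC  r3←0x17
2: · ADDMI
3: · MOVHI
4: ✓ CMP  NZCV=0000
5: · MOVLE
6: · MOVLE
7: · ADDLE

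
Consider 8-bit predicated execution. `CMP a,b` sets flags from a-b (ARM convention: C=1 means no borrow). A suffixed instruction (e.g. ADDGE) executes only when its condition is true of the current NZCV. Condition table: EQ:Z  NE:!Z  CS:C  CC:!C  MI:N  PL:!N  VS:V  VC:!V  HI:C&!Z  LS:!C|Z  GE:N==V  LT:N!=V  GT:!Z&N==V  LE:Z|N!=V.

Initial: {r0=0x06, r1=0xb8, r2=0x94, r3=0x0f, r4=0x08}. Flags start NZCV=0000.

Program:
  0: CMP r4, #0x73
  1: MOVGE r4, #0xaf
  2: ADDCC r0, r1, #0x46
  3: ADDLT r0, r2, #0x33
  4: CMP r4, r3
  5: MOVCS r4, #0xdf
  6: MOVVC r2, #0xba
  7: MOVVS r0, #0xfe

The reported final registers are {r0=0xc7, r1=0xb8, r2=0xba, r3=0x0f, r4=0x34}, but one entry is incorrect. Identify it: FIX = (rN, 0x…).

[0] flags=1000 → (cmp)
[1] flags=1000 GE?F → skip
[2] flags=1000 CC?T → r0=0xfe
[3] flags=1000 LT?T → r0=0xc7
[4] flags=1000 → (cmp)
[5] flags=1000 CS?F → skip
[6] flags=1000 VC?T → r2=0xba
[7] flags=1000 VS?F → skip

FIX = (r4, 0x08)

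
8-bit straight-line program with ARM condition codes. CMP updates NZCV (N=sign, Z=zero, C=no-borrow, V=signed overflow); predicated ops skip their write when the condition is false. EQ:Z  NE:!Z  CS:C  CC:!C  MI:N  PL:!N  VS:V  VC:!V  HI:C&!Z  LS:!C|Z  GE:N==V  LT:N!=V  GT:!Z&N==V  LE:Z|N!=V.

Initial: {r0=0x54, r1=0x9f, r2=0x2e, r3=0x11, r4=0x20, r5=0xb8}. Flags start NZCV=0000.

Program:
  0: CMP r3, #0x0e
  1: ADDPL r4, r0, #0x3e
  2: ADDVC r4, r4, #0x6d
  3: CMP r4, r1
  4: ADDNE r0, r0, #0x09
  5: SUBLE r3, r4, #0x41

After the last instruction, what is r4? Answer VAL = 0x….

VAL = 0xff

0: ✓ CMP  NZCV=0010
1: ✓ ADDPL  r4←0x92
2: ✓ ADDVC  r4←0xff
3: ✓ CMP  NZCV=0010
4: ✓ ADDNE  r0←0x5d
5: · SUBLE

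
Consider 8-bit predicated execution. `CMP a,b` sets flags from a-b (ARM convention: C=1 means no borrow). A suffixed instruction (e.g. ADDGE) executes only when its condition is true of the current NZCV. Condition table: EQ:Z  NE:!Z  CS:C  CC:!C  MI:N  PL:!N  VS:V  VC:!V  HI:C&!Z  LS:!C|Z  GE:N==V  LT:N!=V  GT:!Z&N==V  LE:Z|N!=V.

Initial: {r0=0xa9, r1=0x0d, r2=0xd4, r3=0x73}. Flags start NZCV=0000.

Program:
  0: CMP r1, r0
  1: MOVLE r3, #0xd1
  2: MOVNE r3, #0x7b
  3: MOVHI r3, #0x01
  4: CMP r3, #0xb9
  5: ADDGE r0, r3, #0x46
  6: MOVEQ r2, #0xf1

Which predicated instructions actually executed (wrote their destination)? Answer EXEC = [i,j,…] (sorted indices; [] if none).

EXEC = [2,5]

0: ✓ CMP  NZCV=0000
1: · MOVLE
2: ✓ MOVNE  r3←0x7b
3: · MOVHI
4: ✓ CMP  NZCV=1001
5: ✓ ADDGE  r0←0xc1
6: · MOVEQ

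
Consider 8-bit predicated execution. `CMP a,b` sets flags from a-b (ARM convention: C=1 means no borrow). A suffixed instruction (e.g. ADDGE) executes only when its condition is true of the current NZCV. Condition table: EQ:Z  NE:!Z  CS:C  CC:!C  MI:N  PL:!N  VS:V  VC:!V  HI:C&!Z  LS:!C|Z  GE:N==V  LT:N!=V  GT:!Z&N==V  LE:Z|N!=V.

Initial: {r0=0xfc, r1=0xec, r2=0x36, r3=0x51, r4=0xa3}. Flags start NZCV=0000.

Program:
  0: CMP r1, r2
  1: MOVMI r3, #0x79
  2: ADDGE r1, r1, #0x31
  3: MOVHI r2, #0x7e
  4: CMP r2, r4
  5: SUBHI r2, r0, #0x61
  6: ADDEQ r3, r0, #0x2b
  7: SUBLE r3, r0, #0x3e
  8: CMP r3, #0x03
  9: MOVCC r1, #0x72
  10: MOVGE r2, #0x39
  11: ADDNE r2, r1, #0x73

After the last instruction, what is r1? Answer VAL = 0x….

[0] flags=1010 → (cmp)
[1] flags=1010 MI?T → r3=0x79
[2] flags=1010 GE?F → skip
[3] flags=1010 HI?T → r2=0x7e
[4] flags=1001 → (cmp)
[5] flags=1001 HI?F → skip
[6] flags=1001 EQ?F → skip
[7] flags=1001 LE?F → skip
[8] flags=0010 → (cmp)
[9] flags=0010 CC?F → skip
[10] flags=0010 GE?T → r2=0x39
[11] flags=0010 NE?T → r2=0x5f

VAL = 0xec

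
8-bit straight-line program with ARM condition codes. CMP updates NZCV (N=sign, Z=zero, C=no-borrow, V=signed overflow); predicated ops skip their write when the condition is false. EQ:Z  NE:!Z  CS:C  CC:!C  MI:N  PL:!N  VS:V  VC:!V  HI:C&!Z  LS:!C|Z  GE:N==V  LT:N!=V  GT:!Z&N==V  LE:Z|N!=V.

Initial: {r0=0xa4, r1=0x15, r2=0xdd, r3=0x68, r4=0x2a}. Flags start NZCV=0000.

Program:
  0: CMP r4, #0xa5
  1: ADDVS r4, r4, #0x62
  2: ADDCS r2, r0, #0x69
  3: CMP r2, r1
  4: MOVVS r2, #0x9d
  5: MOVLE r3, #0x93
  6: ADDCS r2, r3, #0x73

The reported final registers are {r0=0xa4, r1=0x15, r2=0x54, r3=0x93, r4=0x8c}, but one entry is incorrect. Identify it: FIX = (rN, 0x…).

[0] flags=1001 → (cmp)
[1] flags=1001 VS?T → r4=0x8c
[2] flags=1001 CS?F → skip
[3] flags=1010 → (cmp)
[4] flags=1010 VS?F → skip
[5] flags=1010 LE?T → r3=0x93
[6] flags=1010 CS?T → r2=0x06

FIX = (r2, 0x06)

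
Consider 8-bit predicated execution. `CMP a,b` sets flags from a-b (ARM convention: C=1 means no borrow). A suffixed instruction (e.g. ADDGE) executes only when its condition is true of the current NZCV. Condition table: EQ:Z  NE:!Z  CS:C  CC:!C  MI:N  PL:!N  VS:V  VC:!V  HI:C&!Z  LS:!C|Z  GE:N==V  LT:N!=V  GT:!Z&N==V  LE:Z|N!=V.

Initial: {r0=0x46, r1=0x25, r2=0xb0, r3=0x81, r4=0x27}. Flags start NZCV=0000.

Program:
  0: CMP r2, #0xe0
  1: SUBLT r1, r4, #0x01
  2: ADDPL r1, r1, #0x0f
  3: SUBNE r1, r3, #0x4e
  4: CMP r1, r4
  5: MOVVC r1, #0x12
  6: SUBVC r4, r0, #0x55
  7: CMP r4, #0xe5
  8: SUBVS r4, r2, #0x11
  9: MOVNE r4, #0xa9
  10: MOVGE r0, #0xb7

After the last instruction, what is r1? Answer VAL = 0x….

VAL = 0x12

0: ✓ CMP  NZCV=1000
1: ✓ SUBLT  r1←0x26
2: · ADDPL
3: ✓ SUBNE  r1←0x33
4: ✓ CMP  NZCV=0010
5: ✓ MOVVC  r1←0x12
6: ✓ SUBVC  r4←0xf1
7: ✓ CMP  NZCV=0010
8: · SUBVS
9: ✓ MOVNE  r4←0xa9
10: ✓ MOVGE  r0←0xb7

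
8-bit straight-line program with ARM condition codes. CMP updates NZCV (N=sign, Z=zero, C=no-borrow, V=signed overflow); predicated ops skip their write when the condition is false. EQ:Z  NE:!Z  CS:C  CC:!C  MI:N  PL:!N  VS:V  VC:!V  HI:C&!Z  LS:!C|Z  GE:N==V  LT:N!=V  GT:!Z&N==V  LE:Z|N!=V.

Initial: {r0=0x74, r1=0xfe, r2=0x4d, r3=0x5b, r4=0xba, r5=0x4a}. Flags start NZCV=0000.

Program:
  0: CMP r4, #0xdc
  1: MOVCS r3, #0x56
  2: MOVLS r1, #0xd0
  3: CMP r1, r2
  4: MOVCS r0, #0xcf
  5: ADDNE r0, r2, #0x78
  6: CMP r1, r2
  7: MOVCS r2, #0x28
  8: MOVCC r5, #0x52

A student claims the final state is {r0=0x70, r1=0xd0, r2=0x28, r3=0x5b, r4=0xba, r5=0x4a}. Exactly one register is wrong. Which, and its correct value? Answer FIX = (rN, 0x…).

FIX = (r0, 0xc5)

[0] flags=1000 → (cmp)
[1] flags=1000 CS?F → skip
[2] flags=1000 LS?T → r1=0xd0
[3] flags=1010 → (cmp)
[4] flags=1010 CS?T → r0=0xcf
[5] flags=1010 NE?T → r0=0xc5
[6] flags=1010 → (cmp)
[7] flags=1010 CS?T → r2=0x28
[8] flags=1010 CC?F → skip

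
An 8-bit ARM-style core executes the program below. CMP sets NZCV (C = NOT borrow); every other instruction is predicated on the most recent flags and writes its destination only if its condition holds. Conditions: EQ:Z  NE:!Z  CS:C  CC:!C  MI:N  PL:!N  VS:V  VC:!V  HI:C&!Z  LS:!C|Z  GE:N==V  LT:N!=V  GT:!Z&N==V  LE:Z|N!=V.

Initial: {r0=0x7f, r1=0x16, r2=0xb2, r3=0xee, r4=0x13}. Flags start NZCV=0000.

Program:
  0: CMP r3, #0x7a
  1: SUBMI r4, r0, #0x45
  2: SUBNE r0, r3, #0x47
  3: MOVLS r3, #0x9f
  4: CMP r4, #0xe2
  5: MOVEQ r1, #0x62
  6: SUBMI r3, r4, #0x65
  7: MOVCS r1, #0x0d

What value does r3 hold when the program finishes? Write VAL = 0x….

VAL = 0xee

0: ✓ CMP  NZCV=0011
1: · SUBMI
2: ✓ SUBNE  r0←0xa7
3: · MOVLS
4: ✓ CMP  NZCV=0000
5: · MOVEQ
6: · SUBMI
7: · MOVCS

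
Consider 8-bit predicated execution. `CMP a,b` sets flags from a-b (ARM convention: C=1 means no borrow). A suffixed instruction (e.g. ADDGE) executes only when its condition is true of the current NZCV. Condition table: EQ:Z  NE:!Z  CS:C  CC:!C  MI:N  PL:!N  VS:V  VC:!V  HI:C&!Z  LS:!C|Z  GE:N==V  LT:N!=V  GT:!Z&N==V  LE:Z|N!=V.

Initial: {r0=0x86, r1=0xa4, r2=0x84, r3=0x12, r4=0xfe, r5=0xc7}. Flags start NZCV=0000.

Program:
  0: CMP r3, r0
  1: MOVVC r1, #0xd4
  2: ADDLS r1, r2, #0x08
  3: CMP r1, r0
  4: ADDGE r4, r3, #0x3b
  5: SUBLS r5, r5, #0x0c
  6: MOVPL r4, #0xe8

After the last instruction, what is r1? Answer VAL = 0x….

VAL = 0x8c

[0] flags=1001 → (cmp)
[1] flags=1001 VC?F → skip
[2] flags=1001 LS?T → r1=0x8c
[3] flags=0010 → (cmp)
[4] flags=0010 GE?T → r4=0x4d
[5] flags=0010 LS?F → skip
[6] flags=0010 PL?T → r4=0xe8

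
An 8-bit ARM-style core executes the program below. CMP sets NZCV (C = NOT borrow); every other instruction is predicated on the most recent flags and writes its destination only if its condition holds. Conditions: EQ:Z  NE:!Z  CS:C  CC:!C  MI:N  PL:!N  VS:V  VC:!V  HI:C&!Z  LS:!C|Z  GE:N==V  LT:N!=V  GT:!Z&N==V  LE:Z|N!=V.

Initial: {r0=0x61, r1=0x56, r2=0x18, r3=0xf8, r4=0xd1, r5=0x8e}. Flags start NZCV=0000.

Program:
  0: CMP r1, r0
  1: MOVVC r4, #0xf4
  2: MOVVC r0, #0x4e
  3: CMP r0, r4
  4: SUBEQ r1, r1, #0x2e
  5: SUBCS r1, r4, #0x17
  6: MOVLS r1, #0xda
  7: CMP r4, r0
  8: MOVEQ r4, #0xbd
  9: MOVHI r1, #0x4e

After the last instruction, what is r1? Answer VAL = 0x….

[0] flags=1000 → (cmp)
[1] flags=1000 VC?T → r4=0xf4
[2] flags=1000 VC?T → r0=0x4e
[3] flags=0000 → (cmp)
[4] flags=0000 EQ?F → skip
[5] flags=0000 CS?F → skip
[6] flags=0000 LS?T → r1=0xda
[7] flags=1010 → (cmp)
[8] flags=1010 EQ?F → skip
[9] flags=1010 HI?T → r1=0x4e

VAL = 0x4e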